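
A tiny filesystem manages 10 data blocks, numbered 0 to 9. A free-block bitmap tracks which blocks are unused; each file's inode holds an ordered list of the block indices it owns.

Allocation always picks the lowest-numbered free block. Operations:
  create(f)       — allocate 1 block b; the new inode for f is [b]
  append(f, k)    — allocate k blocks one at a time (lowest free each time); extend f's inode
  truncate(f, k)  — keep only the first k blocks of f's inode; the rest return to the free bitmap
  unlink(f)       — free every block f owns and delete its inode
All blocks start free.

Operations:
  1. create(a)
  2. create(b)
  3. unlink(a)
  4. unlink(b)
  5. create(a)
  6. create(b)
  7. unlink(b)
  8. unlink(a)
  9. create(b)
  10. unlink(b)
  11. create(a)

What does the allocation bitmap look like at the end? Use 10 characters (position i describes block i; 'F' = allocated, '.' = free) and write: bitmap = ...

after create(a) → a:[0]  free=[F.........]
after create(b) → a:[0], b:[1]  free=[FF........]
after unlink(a) → b:[1]  free=[.F........]
after unlink(b) →   free=[..........]
after create(a) → a:[0]  free=[F.........]
after create(b) → a:[0], b:[1]  free=[FF........]
after unlink(b) → a:[0]  free=[F.........]
after unlink(a) →   free=[..........]
after create(b) → b:[0]  free=[F.........]
after unlink(b) →   free=[..........]
after create(a) → a:[0]  free=[F.........]

bitmap = F.........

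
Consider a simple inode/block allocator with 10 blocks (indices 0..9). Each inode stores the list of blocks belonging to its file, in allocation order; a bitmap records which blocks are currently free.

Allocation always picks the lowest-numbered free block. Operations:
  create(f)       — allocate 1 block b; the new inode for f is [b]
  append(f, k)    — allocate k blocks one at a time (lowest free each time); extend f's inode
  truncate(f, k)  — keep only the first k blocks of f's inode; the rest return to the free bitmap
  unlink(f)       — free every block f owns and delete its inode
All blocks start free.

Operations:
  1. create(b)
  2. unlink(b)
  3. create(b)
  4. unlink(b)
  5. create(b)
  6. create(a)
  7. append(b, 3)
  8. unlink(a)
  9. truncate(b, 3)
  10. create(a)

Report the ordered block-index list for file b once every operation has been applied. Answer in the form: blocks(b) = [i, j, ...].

[1] create(b) — b=0 (map F.........)
[2] unlink(b) —  (map ..........)
[3] create(b) — b=0 (map F.........)
[4] unlink(b) —  (map ..........)
[5] create(b) — b=0 (map F.........)
[6] create(a) — a=1 b=0 (map FF........)
[7] append(b, 3) — a=1 b=0,2,3,4 (map FFFFF.....)
[8] unlink(a) — b=0,2,3,4 (map F.FFF.....)
[9] truncate(b, 3) — b=0,2,3 (map F.FF......)
[10] create(a) — a=1 b=0,2,3 (map FFFF......)

blocks(b) = [0, 2, 3]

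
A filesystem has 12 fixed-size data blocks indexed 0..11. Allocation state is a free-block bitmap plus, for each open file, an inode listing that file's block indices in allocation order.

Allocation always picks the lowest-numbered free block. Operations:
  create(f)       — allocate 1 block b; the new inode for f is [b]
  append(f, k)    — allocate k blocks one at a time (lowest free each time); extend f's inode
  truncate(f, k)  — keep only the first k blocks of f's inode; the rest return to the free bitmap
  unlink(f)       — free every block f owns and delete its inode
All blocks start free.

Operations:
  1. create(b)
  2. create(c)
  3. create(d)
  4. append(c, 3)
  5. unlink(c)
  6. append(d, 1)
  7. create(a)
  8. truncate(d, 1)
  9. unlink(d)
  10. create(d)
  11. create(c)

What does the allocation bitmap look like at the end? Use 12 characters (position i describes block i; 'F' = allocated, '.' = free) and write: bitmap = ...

bitmap = FFFF........

  1. create(b)  ⇒  F...........  {b→[0]}
  2. create(c)  ⇒  FF..........  {b→[0]; c→[1]}
  3. create(d)  ⇒  FFF.........  {b→[0]; c→[1]; d→[2]}
  4. append(c, 3)  ⇒  FFFFFF......  {b→[0]; c→[1, 3, 4, 5]; d→[2]}
  5. unlink(c)  ⇒  F.F.........  {b→[0]; d→[2]}
  6. append(d, 1)  ⇒  FFF.........  {b→[0]; d→[2, 1]}
  7. create(a)  ⇒  FFFF........  {a→[3]; b→[0]; d→[2, 1]}
  8. truncate(d, 1)  ⇒  F.FF........  {a→[3]; b→[0]; d→[2]}
  9. unlink(d)  ⇒  F..F........  {a→[3]; b→[0]}
  10. create(d)  ⇒  FF.F........  {a→[3]; b→[0]; d→[1]}
  11. create(c)  ⇒  FFFF........  {a→[3]; b→[0]; c→[2]; d→[1]}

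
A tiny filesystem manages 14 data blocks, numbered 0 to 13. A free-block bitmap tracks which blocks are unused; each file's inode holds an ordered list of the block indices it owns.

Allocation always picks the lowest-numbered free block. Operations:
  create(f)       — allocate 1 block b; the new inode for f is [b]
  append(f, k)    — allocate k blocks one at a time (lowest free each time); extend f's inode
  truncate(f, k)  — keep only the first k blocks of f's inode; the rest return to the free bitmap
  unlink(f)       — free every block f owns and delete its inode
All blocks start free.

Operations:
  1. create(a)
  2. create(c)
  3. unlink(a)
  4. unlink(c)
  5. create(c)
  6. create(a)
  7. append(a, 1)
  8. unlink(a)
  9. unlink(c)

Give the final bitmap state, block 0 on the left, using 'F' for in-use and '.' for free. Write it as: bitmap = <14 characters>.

[1] create(a) — a=0 (map F.............)
[2] create(c) — a=0 c=1 (map FF............)
[3] unlink(a) — c=1 (map .F............)
[4] unlink(c) —  (map ..............)
[5] create(c) — c=0 (map F.............)
[6] create(a) — a=1 c=0 (map FF............)
[7] append(a, 1) — a=1,2 c=0 (map FFF...........)
[8] unlink(a) — c=0 (map F.............)
[9] unlink(c) —  (map ..............)

bitmap = ..............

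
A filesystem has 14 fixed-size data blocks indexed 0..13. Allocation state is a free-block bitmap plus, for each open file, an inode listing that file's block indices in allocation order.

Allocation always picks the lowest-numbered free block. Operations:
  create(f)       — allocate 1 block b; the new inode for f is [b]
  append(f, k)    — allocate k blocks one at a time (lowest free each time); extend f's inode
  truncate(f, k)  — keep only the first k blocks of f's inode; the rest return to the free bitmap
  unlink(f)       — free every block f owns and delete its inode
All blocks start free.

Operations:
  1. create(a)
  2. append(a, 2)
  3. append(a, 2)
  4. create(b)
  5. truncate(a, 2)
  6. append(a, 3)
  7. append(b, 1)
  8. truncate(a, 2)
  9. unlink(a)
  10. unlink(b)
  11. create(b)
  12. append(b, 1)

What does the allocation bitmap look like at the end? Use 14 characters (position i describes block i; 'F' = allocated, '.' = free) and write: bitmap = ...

[1] create(a) — a=0 (map F.............)
[2] append(a, 2) — a=0,1,2 (map FFF...........)
[3] append(a, 2) — a=0,1,2,3,4 (map FFFFF.........)
[4] create(b) — a=0,1,2,3,4 b=5 (map FFFFFF........)
[5] truncate(a, 2) — a=0,1 b=5 (map FF...F........)
[6] append(a, 3) — a=0,1,2,3,4 b=5 (map FFFFFF........)
[7] append(b, 1) — a=0,1,2,3,4 b=5,6 (map FFFFFFF.......)
[8] truncate(a, 2) — a=0,1 b=5,6 (map FF...FF.......)
[9] unlink(a) — b=5,6 (map .....FF.......)
[10] unlink(b) —  (map ..............)
[11] create(b) — b=0 (map F.............)
[12] append(b, 1) — b=0,1 (map FF............)

bitmap = FF............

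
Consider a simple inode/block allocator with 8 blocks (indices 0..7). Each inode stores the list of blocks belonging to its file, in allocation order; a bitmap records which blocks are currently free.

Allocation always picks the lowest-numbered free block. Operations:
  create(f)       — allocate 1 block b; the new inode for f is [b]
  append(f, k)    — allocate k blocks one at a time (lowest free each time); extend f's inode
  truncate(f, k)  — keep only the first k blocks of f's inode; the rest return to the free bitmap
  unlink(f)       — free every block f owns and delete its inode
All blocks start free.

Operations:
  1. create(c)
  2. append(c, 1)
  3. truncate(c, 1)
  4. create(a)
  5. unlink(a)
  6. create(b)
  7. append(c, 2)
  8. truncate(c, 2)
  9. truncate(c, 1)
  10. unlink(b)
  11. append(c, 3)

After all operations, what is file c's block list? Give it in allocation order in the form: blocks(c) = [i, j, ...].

blocks(c) = [0, 1, 2, 3]

after create(c) → c:[0]  free=[F.......]
after append(c, 1) → c:[0, 1]  free=[FF......]
after truncate(c, 1) → c:[0]  free=[F.......]
after create(a) → a:[1], c:[0]  free=[FF......]
after unlink(a) → c:[0]  free=[F.......]
after create(b) → b:[1], c:[0]  free=[FF......]
after append(c, 2) → b:[1], c:[0, 2, 3]  free=[FFFF....]
after truncate(c, 2) → b:[1], c:[0, 2]  free=[FFF.....]
after truncate(c, 1) → b:[1], c:[0]  free=[FF......]
after unlink(b) → c:[0]  free=[F.......]
after append(c, 3) → c:[0, 1, 2, 3]  free=[FFFF....]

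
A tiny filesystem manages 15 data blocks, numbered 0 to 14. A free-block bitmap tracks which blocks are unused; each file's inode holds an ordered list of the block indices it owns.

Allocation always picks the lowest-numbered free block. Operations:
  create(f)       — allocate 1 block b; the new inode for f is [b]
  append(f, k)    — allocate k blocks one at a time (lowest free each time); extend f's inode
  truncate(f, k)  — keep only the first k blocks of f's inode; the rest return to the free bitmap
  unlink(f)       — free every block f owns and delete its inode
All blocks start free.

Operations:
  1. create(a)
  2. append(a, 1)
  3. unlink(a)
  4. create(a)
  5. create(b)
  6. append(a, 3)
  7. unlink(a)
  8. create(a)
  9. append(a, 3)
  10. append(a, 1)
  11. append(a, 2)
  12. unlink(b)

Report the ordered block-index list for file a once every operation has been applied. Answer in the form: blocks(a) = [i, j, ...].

blocks(a) = [0, 2, 3, 4, 5, 6, 7]

create(a): bitmap=F.............. | a=[0]
append(a, 1): bitmap=FF............. | a=[0, 1]
unlink(a): bitmap=............... | 
create(a): bitmap=F.............. | a=[0]
create(b): bitmap=FF............. | a=[0] b=[1]
append(a, 3): bitmap=FFFFF.......... | a=[0, 2, 3, 4] b=[1]
unlink(a): bitmap=.F............. | b=[1]
create(a): bitmap=FF............. | a=[0] b=[1]
append(a, 3): bitmap=FFFFF.......... | a=[0, 2, 3, 4] b=[1]
append(a, 1): bitmap=FFFFFF......... | a=[0, 2, 3, 4, 5] b=[1]
append(a, 2): bitmap=FFFFFFFF....... | a=[0, 2, 3, 4, 5, 6, 7] b=[1]
unlink(b): bitmap=F.FFFFFF....... | a=[0, 2, 3, 4, 5, 6, 7]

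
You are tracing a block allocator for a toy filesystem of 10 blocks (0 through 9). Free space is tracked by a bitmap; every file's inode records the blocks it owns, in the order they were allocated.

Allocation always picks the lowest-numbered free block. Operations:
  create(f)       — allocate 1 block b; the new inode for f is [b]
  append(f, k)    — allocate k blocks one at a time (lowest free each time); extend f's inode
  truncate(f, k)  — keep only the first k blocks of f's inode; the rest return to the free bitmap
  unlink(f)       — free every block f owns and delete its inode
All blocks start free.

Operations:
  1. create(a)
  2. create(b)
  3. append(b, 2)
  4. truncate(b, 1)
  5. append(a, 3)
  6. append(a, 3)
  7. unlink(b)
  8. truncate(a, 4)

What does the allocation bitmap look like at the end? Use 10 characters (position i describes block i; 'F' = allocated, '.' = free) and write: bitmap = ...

create(a): bitmap=F......... | a=[0]
create(b): bitmap=FF........ | a=[0] b=[1]
append(b, 2): bitmap=FFFF...... | a=[0] b=[1, 2, 3]
truncate(b, 1): bitmap=FF........ | a=[0] b=[1]
append(a, 3): bitmap=FFFFF..... | a=[0, 2, 3, 4] b=[1]
append(a, 3): bitmap=FFFFFFFF.. | a=[0, 2, 3, 4, 5, 6, 7] b=[1]
unlink(b): bitmap=F.FFFFFF.. | a=[0, 2, 3, 4, 5, 6, 7]
truncate(a, 4): bitmap=F.FFF..... | a=[0, 2, 3, 4]

bitmap = F.FFF.....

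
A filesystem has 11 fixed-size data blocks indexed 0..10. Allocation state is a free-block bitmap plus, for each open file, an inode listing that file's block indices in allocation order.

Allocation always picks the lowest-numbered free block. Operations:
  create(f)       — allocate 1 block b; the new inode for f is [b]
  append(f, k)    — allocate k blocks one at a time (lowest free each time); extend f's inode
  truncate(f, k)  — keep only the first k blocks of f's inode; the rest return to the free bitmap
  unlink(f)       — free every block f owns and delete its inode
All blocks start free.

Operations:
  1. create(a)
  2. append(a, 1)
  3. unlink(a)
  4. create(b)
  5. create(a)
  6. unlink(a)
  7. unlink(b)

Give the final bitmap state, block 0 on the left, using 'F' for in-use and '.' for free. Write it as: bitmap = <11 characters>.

create(a): bitmap=F.......... | a=[0]
append(a, 1): bitmap=FF......... | a=[0, 1]
unlink(a): bitmap=........... | 
create(b): bitmap=F.......... | b=[0]
create(a): bitmap=FF......... | a=[1] b=[0]
unlink(a): bitmap=F.......... | b=[0]
unlink(b): bitmap=........... | 

bitmap = ...........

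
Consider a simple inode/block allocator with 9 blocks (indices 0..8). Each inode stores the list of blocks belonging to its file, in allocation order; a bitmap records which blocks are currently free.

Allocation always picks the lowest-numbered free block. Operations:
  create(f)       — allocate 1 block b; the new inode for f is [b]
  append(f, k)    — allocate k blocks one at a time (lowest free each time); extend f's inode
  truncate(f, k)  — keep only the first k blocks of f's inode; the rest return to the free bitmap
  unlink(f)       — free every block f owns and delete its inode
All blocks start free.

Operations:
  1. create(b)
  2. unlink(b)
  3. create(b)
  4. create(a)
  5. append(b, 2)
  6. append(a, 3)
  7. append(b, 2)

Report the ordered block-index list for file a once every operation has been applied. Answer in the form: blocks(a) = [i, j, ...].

blocks(a) = [1, 4, 5, 6]

[1] create(b) — b=0 (map F........)
[2] unlink(b) —  (map .........)
[3] create(b) — b=0 (map F........)
[4] create(a) — a=1 b=0 (map FF.......)
[5] append(b, 2) — a=1 b=0,2,3 (map FFFF.....)
[6] append(a, 3) — a=1,4,5,6 b=0,2,3 (map FFFFFFF..)
[7] append(b, 2) — a=1,4,5,6 b=0,2,3,7,8 (map FFFFFFFFF)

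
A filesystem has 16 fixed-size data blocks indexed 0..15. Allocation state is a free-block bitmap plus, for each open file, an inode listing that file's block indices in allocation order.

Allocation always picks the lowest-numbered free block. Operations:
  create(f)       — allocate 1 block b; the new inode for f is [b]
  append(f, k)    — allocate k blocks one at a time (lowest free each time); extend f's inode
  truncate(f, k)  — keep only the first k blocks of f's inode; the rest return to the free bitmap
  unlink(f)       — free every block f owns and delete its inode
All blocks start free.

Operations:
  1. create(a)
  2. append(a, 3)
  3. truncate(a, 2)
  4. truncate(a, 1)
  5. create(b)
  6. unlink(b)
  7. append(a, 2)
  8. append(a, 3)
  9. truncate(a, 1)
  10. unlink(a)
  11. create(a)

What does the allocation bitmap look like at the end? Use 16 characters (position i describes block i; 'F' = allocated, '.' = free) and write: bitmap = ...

  1. create(a)  ⇒  F...............  {a→[0]}
  2. append(a, 3)  ⇒  FFFF............  {a→[0, 1, 2, 3]}
  3. truncate(a, 2)  ⇒  FF..............  {a→[0, 1]}
  4. truncate(a, 1)  ⇒  F...............  {a→[0]}
  5. create(b)  ⇒  FF..............  {a→[0]; b→[1]}
  6. unlink(b)  ⇒  F...............  {a→[0]}
  7. append(a, 2)  ⇒  FFF.............  {a→[0, 1, 2]}
  8. append(a, 3)  ⇒  FFFFFF..........  {a→[0, 1, 2, 3, 4, 5]}
  9. truncate(a, 1)  ⇒  F...............  {a→[0]}
  10. unlink(a)  ⇒  ................  {}
  11. create(a)  ⇒  F...............  {a→[0]}

bitmap = F...............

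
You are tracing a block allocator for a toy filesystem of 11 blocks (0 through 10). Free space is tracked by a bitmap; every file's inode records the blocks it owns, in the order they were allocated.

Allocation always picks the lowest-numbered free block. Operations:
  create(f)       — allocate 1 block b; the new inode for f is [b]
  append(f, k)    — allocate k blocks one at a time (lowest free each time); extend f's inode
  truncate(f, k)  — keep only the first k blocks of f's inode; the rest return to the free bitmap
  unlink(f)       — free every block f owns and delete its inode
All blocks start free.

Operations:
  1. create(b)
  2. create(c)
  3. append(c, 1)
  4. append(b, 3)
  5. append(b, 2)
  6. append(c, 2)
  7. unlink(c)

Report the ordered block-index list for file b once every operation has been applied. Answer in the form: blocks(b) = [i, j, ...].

after create(b) → b:[0]  free=[F..........]
after create(c) → b:[0], c:[1]  free=[FF.........]
after append(c, 1) → b:[0], c:[1, 2]  free=[FFF........]
after append(b, 3) → b:[0, 3, 4, 5], c:[1, 2]  free=[FFFFFF.....]
after append(b, 2) → b:[0, 3, 4, 5, 6, 7], c:[1, 2]  free=[FFFFFFFF...]
after append(c, 2) → b:[0, 3, 4, 5, 6, 7], c:[1, 2, 8, 9]  free=[FFFFFFFFFF.]
after unlink(c) → b:[0, 3, 4, 5, 6, 7]  free=[F..FFFFF...]

blocks(b) = [0, 3, 4, 5, 6, 7]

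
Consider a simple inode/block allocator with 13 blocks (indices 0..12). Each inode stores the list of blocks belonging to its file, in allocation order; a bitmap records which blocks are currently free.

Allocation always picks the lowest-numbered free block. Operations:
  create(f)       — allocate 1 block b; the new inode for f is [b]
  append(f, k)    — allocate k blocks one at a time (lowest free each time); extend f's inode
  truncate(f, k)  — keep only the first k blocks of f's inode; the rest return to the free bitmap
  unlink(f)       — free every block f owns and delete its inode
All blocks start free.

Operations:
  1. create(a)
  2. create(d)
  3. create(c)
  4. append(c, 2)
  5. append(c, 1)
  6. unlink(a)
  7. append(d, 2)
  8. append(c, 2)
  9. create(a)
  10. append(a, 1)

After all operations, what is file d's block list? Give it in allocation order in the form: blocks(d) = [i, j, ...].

[1] create(a) — a=0 (map F............)
[2] create(d) — a=0 d=1 (map FF...........)
[3] create(c) — a=0 c=2 d=1 (map FFF..........)
[4] append(c, 2) — a=0 c=2,3,4 d=1 (map FFFFF........)
[5] append(c, 1) — a=0 c=2,3,4,5 d=1 (map FFFFFF.......)
[6] unlink(a) — c=2,3,4,5 d=1 (map .FFFFF.......)
[7] append(d, 2) — c=2,3,4,5 d=1,0,6 (map FFFFFFF......)
[8] append(c, 2) — c=2,3,4,5,7,8 d=1,0,6 (map FFFFFFFFF....)
[9] create(a) — a=9 c=2,3,4,5,7,8 d=1,0,6 (map FFFFFFFFFF...)
[10] append(a, 1) — a=9,10 c=2,3,4,5,7,8 d=1,0,6 (map FFFFFFFFFFF..)

blocks(d) = [1, 0, 6]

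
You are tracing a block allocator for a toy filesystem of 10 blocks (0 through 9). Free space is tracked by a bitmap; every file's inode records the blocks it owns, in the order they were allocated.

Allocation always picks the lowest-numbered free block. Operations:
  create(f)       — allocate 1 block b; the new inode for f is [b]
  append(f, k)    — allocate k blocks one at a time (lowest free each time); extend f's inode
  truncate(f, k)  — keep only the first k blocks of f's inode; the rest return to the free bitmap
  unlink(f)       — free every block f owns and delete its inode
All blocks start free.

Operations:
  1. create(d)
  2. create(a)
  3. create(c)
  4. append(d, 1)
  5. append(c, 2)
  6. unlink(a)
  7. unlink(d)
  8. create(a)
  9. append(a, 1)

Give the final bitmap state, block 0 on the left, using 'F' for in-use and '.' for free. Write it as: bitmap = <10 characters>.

create(d): bitmap=F......... | d=[0]
create(a): bitmap=FF........ | a=[1] d=[0]
create(c): bitmap=FFF....... | a=[1] c=[2] d=[0]
append(d, 1): bitmap=FFFF...... | a=[1] c=[2] d=[0, 3]
append(c, 2): bitmap=FFFFFF.... | a=[1] c=[2, 4, 5] d=[0, 3]
unlink(a): bitmap=F.FFFF.... | c=[2, 4, 5] d=[0, 3]
unlink(d): bitmap=..F.FF.... | c=[2, 4, 5]
create(a): bitmap=F.F.FF.... | a=[0] c=[2, 4, 5]
append(a, 1): bitmap=FFF.FF.... | a=[0, 1] c=[2, 4, 5]

bitmap = FFF.FF....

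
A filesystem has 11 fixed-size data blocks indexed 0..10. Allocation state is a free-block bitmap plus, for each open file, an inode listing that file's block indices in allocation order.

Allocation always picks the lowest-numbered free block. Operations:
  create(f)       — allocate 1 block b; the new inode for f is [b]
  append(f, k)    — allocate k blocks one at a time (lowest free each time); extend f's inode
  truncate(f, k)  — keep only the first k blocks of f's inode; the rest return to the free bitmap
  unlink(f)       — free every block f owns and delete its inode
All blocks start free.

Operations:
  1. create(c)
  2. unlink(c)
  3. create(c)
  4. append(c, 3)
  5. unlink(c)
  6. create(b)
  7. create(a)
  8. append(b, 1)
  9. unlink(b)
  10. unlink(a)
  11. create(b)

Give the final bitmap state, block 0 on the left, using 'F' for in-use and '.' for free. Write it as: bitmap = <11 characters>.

[1] create(c) — c=0 (map F..........)
[2] unlink(c) —  (map ...........)
[3] create(c) — c=0 (map F..........)
[4] append(c, 3) — c=0,1,2,3 (map FFFF.......)
[5] unlink(c) —  (map ...........)
[6] create(b) — b=0 (map F..........)
[7] create(a) — a=1 b=0 (map FF.........)
[8] append(b, 1) — a=1 b=0,2 (map FFF........)
[9] unlink(b) — a=1 (map .F.........)
[10] unlink(a) —  (map ...........)
[11] create(b) — b=0 (map F..........)

bitmap = F..........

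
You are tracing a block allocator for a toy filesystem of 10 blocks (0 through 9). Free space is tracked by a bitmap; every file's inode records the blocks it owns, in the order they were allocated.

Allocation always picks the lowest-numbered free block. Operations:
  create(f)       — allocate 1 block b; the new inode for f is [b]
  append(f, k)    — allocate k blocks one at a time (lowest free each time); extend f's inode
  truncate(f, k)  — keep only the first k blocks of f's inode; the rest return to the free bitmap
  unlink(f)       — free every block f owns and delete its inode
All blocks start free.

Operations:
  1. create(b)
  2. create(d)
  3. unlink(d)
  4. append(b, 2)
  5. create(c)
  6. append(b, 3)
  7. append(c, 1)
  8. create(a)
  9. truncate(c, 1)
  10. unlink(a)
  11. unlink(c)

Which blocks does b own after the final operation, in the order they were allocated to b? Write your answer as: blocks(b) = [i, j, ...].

after create(b) → b:[0]  free=[F.........]
after create(d) → b:[0], d:[1]  free=[FF........]
after unlink(d) → b:[0]  free=[F.........]
after append(b, 2) → b:[0, 1, 2]  free=[FFF.......]
after create(c) → b:[0, 1, 2], c:[3]  free=[FFFF......]
after append(b, 3) → b:[0, 1, 2, 4, 5, 6], c:[3]  free=[FFFFFFF...]
after append(c, 1) → b:[0, 1, 2, 4, 5, 6], c:[3, 7]  free=[FFFFFFFF..]
after create(a) → a:[8], b:[0, 1, 2, 4, 5, 6], c:[3, 7]  free=[FFFFFFFFF.]
after truncate(c, 1) → a:[8], b:[0, 1, 2, 4, 5, 6], c:[3]  free=[FFFFFFF.F.]
after unlink(a) → b:[0, 1, 2, 4, 5, 6], c:[3]  free=[FFFFFFF...]
after unlink(c) → b:[0, 1, 2, 4, 5, 6]  free=[FFF.FFF...]

blocks(b) = [0, 1, 2, 4, 5, 6]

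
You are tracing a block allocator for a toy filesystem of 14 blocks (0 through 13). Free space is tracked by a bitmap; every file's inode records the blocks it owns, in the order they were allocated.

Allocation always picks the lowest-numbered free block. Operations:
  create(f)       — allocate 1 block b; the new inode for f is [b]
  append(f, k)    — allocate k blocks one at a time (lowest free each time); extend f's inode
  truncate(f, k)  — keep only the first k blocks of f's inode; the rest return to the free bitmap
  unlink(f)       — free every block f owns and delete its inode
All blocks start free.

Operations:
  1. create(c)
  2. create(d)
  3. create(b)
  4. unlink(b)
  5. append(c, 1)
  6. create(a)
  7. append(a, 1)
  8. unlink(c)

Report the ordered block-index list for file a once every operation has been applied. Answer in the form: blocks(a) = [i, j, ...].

blocks(a) = [3, 4]

after create(c) → c:[0]  free=[F.............]
after create(d) → c:[0], d:[1]  free=[FF............]
after create(b) → b:[2], c:[0], d:[1]  free=[FFF...........]
after unlink(b) → c:[0], d:[1]  free=[FF............]
after append(c, 1) → c:[0, 2], d:[1]  free=[FFF...........]
after create(a) → a:[3], c:[0, 2], d:[1]  free=[FFFF..........]
after append(a, 1) → a:[3, 4], c:[0, 2], d:[1]  free=[FFFFF.........]
after unlink(c) → a:[3, 4], d:[1]  free=[.F.FF.........]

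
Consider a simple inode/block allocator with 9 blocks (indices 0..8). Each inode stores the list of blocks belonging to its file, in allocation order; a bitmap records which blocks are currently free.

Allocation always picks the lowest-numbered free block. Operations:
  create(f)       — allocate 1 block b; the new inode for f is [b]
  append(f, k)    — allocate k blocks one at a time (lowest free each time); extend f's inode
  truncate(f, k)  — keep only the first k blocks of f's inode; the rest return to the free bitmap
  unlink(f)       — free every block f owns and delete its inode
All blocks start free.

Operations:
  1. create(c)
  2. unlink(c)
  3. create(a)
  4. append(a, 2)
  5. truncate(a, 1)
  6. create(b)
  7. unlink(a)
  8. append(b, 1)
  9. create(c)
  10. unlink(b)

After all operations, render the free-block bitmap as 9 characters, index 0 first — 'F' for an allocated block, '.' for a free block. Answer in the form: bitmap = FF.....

bitmap = ..F......

[1] create(c) — c=0 (map F........)
[2] unlink(c) —  (map .........)
[3] create(a) — a=0 (map F........)
[4] append(a, 2) — a=0,1,2 (map FFF......)
[5] truncate(a, 1) — a=0 (map F........)
[6] create(b) — a=0 b=1 (map FF.......)
[7] unlink(a) — b=1 (map .F.......)
[8] append(b, 1) — b=1,0 (map FF.......)
[9] create(c) — b=1,0 c=2 (map FFF......)
[10] unlink(b) — c=2 (map ..F......)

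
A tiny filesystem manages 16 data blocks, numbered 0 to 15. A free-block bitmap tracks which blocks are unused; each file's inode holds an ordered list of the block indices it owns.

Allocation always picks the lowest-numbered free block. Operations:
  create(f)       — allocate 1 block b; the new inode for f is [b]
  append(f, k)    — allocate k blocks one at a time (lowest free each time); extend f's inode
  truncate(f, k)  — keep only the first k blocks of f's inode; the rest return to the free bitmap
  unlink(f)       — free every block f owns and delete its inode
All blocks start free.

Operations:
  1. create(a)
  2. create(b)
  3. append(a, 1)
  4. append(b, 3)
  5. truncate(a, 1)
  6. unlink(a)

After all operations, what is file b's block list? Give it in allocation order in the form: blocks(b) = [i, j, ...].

create(a): bitmap=F............... | a=[0]
create(b): bitmap=FF.............. | a=[0] b=[1]
append(a, 1): bitmap=FFF............. | a=[0, 2] b=[1]
append(b, 3): bitmap=FFFFFF.......... | a=[0, 2] b=[1, 3, 4, 5]
truncate(a, 1): bitmap=FF.FFF.......... | a=[0] b=[1, 3, 4, 5]
unlink(a): bitmap=.F.FFF.......... | b=[1, 3, 4, 5]

blocks(b) = [1, 3, 4, 5]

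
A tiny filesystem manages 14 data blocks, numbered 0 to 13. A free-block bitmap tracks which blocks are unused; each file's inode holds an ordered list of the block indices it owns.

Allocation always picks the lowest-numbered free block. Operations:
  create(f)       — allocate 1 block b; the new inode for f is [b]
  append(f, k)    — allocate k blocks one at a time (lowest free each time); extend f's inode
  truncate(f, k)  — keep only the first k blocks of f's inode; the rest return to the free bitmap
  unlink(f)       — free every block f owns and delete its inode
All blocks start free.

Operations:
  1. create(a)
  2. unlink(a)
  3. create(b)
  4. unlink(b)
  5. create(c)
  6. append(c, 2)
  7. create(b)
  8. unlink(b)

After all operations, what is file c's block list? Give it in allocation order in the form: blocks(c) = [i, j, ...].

create(a): bitmap=F............. | a=[0]
unlink(a): bitmap=.............. | 
create(b): bitmap=F............. | b=[0]
unlink(b): bitmap=.............. | 
create(c): bitmap=F............. | c=[0]
append(c, 2): bitmap=FFF........... | c=[0, 1, 2]
create(b): bitmap=FFFF.......... | b=[3] c=[0, 1, 2]
unlink(b): bitmap=FFF........... | c=[0, 1, 2]

blocks(c) = [0, 1, 2]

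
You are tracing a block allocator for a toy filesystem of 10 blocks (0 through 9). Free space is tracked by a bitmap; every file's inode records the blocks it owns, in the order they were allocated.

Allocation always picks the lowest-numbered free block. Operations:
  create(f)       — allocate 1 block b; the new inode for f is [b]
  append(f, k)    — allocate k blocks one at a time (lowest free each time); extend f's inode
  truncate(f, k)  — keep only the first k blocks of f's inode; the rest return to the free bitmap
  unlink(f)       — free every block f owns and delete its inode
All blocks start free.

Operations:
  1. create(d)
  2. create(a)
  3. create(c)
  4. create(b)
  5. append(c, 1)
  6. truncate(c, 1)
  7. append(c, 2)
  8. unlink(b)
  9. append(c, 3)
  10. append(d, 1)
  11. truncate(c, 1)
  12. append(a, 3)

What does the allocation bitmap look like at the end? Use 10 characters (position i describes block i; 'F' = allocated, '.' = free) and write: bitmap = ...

bitmap = FFFFFF..F.

  1. create(d)  ⇒  F.........  {d→[0]}
  2. create(a)  ⇒  FF........  {a→[1]; d→[0]}
  3. create(c)  ⇒  FFF.......  {a→[1]; c→[2]; d→[0]}
  4. create(b)  ⇒  FFFF......  {a→[1]; b→[3]; c→[2]; d→[0]}
  5. append(c, 1)  ⇒  FFFFF.....  {a→[1]; b→[3]; c→[2, 4]; d→[0]}
  6. truncate(c, 1)  ⇒  FFFF......  {a→[1]; b→[3]; c→[2]; d→[0]}
  7. append(c, 2)  ⇒  FFFFFF....  {a→[1]; b→[3]; c→[2, 4, 5]; d→[0]}
  8. unlink(b)  ⇒  FFF.FF....  {a→[1]; c→[2, 4, 5]; d→[0]}
  9. append(c, 3)  ⇒  FFFFFFFF..  {a→[1]; c→[2, 4, 5, 3, 6, 7]; d→[0]}
  10. append(d, 1)  ⇒  FFFFFFFFF.  {a→[1]; c→[2, 4, 5, 3, 6, 7]; d→[0, 8]}
  11. truncate(c, 1)  ⇒  FFF.....F.  {a→[1]; c→[2]; d→[0, 8]}
  12. append(a, 3)  ⇒  FFFFFF..F.  {a→[1, 3, 4, 5]; c→[2]; d→[0, 8]}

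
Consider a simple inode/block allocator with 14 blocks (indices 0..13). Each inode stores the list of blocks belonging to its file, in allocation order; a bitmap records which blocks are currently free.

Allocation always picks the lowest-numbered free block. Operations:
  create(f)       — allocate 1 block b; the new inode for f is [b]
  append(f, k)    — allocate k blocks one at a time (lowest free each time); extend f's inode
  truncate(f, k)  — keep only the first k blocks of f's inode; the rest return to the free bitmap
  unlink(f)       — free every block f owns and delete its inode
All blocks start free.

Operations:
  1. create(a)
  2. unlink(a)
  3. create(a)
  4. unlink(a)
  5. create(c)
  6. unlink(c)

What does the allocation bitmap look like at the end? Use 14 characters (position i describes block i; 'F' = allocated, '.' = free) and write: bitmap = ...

  1. create(a)  ⇒  F.............  {a→[0]}
  2. unlink(a)  ⇒  ..............  {}
  3. create(a)  ⇒  F.............  {a→[0]}
  4. unlink(a)  ⇒  ..............  {}
  5. create(c)  ⇒  F.............  {c→[0]}
  6. unlink(c)  ⇒  ..............  {}

bitmap = ..............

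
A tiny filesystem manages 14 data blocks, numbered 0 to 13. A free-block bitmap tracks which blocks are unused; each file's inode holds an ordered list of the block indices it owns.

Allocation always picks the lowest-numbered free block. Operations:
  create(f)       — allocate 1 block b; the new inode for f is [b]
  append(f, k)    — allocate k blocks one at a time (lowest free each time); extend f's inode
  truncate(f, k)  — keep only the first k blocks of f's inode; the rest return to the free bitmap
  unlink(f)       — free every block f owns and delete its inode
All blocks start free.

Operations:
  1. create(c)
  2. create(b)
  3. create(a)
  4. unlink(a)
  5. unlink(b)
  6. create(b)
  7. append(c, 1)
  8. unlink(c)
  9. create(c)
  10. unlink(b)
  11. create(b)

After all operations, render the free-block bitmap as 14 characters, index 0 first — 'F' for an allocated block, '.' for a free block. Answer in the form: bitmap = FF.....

bitmap = FF............

after create(c) → c:[0]  free=[F.............]
after create(b) → b:[1], c:[0]  free=[FF............]
after create(a) → a:[2], b:[1], c:[0]  free=[FFF...........]
after unlink(a) → b:[1], c:[0]  free=[FF............]
after unlink(b) → c:[0]  free=[F.............]
after create(b) → b:[1], c:[0]  free=[FF............]
after append(c, 1) → b:[1], c:[0, 2]  free=[FFF...........]
after unlink(c) → b:[1]  free=[.F............]
after create(c) → b:[1], c:[0]  free=[FF............]
after unlink(b) → c:[0]  free=[F.............]
after create(b) → b:[1], c:[0]  free=[FF............]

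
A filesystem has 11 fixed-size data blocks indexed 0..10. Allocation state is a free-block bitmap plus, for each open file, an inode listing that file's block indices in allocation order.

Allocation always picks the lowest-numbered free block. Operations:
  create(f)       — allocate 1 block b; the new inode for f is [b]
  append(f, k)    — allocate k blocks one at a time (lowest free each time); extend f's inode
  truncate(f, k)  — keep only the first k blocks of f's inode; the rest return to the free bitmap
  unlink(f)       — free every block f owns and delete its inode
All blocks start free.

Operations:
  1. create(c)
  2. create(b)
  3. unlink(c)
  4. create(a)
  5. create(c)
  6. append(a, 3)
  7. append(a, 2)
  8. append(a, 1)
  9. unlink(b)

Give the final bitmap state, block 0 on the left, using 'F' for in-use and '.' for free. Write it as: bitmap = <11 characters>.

  1. create(c)  ⇒  F..........  {c→[0]}
  2. create(b)  ⇒  FF.........  {b→[1]; c→[0]}
  3. unlink(c)  ⇒  .F.........  {b→[1]}
  4. create(a)  ⇒  FF.........  {a→[0]; b→[1]}
  5. create(c)  ⇒  FFF........  {a→[0]; b→[1]; c→[2]}
  6. append(a, 3)  ⇒  FFFFFF.....  {a→[0, 3, 4, 5]; b→[1]; c→[2]}
  7. append(a, 2)  ⇒  FFFFFFFF...  {a→[0, 3, 4, 5, 6, 7]; b→[1]; c→[2]}
  8. append(a, 1)  ⇒  FFFFFFFFF..  {a→[0, 3, 4, 5, 6, 7, 8]; b→[1]; c→[2]}
  9. unlink(b)  ⇒  F.FFFFFFF..  {a→[0, 3, 4, 5, 6, 7, 8]; c→[2]}

bitmap = F.FFFFFFF..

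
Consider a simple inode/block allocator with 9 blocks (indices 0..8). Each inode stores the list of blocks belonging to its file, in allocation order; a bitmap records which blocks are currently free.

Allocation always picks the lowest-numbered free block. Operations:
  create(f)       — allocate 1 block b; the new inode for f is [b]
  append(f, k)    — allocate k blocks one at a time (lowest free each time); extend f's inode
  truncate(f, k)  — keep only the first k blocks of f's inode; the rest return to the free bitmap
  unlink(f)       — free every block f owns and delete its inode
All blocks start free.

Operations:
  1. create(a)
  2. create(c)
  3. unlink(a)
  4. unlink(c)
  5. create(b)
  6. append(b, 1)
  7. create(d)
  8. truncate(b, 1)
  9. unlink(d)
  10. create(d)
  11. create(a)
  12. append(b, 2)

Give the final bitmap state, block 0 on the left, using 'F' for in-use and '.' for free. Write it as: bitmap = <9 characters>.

bitmap = FFFFF....

after create(a) → a:[0]  free=[F........]
after create(c) → a:[0], c:[1]  free=[FF.......]
after unlink(a) → c:[1]  free=[.F.......]
after unlink(c) →   free=[.........]
after create(b) → b:[0]  free=[F........]
after append(b, 1) → b:[0, 1]  free=[FF.......]
after create(d) → b:[0, 1], d:[2]  free=[FFF......]
after truncate(b, 1) → b:[0], d:[2]  free=[F.F......]
after unlink(d) → b:[0]  free=[F........]
after create(d) → b:[0], d:[1]  free=[FF.......]
after create(a) → a:[2], b:[0], d:[1]  free=[FFF......]
after append(b, 2) → a:[2], b:[0, 3, 4], d:[1]  free=[FFFFF....]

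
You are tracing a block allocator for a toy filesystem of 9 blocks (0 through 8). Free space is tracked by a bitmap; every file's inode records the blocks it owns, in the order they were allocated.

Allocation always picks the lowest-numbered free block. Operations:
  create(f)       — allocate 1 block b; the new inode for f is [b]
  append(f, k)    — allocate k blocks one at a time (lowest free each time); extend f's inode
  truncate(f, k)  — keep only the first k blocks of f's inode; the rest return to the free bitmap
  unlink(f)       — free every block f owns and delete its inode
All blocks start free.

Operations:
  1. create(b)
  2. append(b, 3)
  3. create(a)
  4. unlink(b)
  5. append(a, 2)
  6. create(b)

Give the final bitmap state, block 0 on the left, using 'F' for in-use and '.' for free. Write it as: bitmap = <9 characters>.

create(b): bitmap=F........ | b=[0]
append(b, 3): bitmap=FFFF..... | b=[0, 1, 2, 3]
create(a): bitmap=FFFFF.... | a=[4] b=[0, 1, 2, 3]
unlink(b): bitmap=....F.... | a=[4]
append(a, 2): bitmap=FF..F.... | a=[4, 0, 1]
create(b): bitmap=FFF.F.... | a=[4, 0, 1] b=[2]

bitmap = FFF.F....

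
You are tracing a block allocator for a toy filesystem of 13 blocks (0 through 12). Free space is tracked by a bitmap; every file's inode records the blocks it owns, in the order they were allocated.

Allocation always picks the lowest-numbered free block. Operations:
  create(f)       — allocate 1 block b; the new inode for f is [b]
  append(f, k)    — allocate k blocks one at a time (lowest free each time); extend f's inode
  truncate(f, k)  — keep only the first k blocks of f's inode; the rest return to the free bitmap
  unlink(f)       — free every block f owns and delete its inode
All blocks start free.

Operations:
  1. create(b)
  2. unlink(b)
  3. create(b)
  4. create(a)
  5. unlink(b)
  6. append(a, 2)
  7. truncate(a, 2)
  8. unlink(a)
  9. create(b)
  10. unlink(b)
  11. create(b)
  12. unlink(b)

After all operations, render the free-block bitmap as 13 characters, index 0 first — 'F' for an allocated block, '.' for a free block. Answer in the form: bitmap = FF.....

bitmap = .............

[1] create(b) — b=0 (map F............)
[2] unlink(b) —  (map .............)
[3] create(b) — b=0 (map F............)
[4] create(a) — a=1 b=0 (map FF...........)
[5] unlink(b) — a=1 (map .F...........)
[6] append(a, 2) — a=1,0,2 (map FFF..........)
[7] truncate(a, 2) — a=1,0 (map FF...........)
[8] unlink(a) —  (map .............)
[9] create(b) — b=0 (map F............)
[10] unlink(b) —  (map .............)
[11] create(b) — b=0 (map F............)
[12] unlink(b) —  (map .............)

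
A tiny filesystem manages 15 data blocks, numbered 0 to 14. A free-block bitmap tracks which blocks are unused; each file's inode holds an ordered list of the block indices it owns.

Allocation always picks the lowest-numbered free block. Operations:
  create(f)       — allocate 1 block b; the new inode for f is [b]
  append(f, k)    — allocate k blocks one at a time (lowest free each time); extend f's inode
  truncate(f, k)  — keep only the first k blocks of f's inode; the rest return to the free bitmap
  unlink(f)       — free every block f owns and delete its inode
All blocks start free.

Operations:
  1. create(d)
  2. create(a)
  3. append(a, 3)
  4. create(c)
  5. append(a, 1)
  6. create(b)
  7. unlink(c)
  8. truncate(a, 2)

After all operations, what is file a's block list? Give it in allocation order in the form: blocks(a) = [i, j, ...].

[1] create(d) — d=0 (map F..............)
[2] create(a) — a=1 d=0 (map FF.............)
[3] append(a, 3) — a=1,2,3,4 d=0 (map FFFFF..........)
[4] create(c) — a=1,2,3,4 c=5 d=0 (map FFFFFF.........)
[5] append(a, 1) — a=1,2,3,4,6 c=5 d=0 (map FFFFFFF........)
[6] create(b) — a=1,2,3,4,6 b=7 c=5 d=0 (map FFFFFFFF.......)
[7] unlink(c) — a=1,2,3,4,6 b=7 d=0 (map FFFFF.FF.......)
[8] truncate(a, 2) — a=1,2 b=7 d=0 (map FFF....F.......)

blocks(a) = [1, 2]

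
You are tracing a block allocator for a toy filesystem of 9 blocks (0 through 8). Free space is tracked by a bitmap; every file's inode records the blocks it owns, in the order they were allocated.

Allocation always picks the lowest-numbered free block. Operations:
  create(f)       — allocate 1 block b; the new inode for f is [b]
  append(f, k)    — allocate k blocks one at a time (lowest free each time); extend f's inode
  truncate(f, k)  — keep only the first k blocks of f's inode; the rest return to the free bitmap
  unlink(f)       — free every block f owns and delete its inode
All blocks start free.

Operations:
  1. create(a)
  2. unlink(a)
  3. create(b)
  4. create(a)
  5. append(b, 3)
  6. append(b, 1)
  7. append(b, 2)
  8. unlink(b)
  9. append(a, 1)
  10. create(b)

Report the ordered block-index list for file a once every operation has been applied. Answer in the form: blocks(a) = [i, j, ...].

  1. create(a)  ⇒  F........  {a→[0]}
  2. unlink(a)  ⇒  .........  {}
  3. create(b)  ⇒  F........  {b→[0]}
  4. create(a)  ⇒  FF.......  {a→[1]; b→[0]}
  5. append(b, 3)  ⇒  FFFFF....  {a→[1]; b→[0, 2, 3, 4]}
  6. append(b, 1)  ⇒  FFFFFF...  {a→[1]; b→[0, 2, 3, 4, 5]}
  7. append(b, 2)  ⇒  FFFFFFFF.  {a→[1]; b→[0, 2, 3, 4, 5, 6, 7]}
  8. unlink(b)  ⇒  .F.......  {a→[1]}
  9. append(a, 1)  ⇒  FF.......  {a→[1, 0]}
  10. create(b)  ⇒  FFF......  {a→[1, 0]; b→[2]}

blocks(a) = [1, 0]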